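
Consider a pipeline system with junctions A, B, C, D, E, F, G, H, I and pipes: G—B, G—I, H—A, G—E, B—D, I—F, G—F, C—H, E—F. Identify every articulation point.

B, G, H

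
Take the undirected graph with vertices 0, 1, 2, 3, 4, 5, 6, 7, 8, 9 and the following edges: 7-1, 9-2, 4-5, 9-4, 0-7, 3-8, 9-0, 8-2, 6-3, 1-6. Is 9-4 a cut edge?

Yes

Removing 9-4 leaves no path between 9 and 4: the component count goes from 1 to 2. So it is a bridge.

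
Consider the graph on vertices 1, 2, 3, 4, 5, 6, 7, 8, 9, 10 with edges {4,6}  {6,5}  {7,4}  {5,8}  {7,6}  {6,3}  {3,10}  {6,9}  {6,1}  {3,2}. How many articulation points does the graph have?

Removing 3 increases the component count from 1 to 3, so 3 is a cut vertex.
Removing 5 increases the component count from 1 to 2, so 5 is a cut vertex.
Removing 6 increases the component count from 1 to 5, so 6 is a cut vertex.
By contrast removing 8 leaves 1 component; it is not a cut vertex. No other vertex is a cut vertex either.

3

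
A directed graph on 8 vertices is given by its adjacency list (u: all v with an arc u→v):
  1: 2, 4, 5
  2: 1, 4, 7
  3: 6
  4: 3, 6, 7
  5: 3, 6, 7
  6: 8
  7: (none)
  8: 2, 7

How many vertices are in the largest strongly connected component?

{1, 2, 3, 4, 5, 6, 8} are all mutually reachable — one SCC of size 7.
{7} is an SCC by itself.
The largest has 7 vertices.

7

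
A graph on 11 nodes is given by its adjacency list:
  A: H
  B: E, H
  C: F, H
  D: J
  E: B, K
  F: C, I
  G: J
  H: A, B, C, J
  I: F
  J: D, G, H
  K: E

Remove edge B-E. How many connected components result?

Before removal there is 1 component.
B-E is a bridge — removing it separates B's side from E's side.
After removal: 2 components.

2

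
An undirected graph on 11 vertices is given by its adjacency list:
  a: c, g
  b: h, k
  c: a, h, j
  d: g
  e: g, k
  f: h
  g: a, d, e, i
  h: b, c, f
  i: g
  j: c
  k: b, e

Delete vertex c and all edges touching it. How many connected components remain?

With c gone, the remaining components are: {j}; {a, b, d, e, f, g, h, i, k}.
That is 2 components.

2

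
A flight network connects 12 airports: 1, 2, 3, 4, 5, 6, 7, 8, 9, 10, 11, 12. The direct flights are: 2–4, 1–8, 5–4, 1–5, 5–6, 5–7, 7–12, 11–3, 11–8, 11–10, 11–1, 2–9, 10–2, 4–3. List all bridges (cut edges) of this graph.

12-7, 2-9, 5-6, 5-7

The edges on the cycle 11-10-2-4-5-1-11 are not bridges since each lies on that cycle.
But removing 6–5 disconnects 6 from 5; removing 12–7 disconnects 12 from 7; removing 2–9 disconnects 2 from 9; removing 5–7 disconnects 5 from 7 — these are bridges.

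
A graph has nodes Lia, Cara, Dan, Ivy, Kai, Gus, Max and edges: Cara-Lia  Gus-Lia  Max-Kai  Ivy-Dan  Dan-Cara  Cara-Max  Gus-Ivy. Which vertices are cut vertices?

Removing Max increases the component count from 1 to 2, so Max is a cut vertex.
Removing Cara increases the component count from 1 to 2, so Cara is a cut vertex.
By contrast removing Lia leaves 1 component; it is not a cut vertex. No other vertex is a cut vertex either.

Max, Cara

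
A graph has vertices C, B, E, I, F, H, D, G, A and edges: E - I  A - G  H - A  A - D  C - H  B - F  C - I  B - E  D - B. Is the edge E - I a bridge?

After removing E - I, the path E-B-D-A-H-C-I still connects them, so the edge is not a bridge.

No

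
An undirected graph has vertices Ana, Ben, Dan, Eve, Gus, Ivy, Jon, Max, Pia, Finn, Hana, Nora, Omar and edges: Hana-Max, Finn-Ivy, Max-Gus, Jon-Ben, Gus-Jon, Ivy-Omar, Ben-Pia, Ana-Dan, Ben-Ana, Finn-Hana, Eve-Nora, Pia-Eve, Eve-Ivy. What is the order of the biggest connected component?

Starting from Ana we can reach Ana, Ben, Dan, Eve, Gus, Ivy, Jon, Max, Pia, Finn, Hana, Nora, Omar. That is one component of size 13.
The largest has 13 vertices.

13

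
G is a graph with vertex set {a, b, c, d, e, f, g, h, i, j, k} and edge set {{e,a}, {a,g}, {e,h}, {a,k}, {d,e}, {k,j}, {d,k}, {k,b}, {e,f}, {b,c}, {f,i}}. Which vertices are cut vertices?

Removing a increases the component count from 1 to 2, so a is a cut vertex.
Removing b increases the component count from 1 to 2, so b is a cut vertex.
Removing e increases the component count from 1 to 3, so e is a cut vertex.
Likewise f, k are cut vertices.
By contrast removing d leaves 1 component; it is not a cut vertex. No other vertex is a cut vertex either.

a, b, e, f, k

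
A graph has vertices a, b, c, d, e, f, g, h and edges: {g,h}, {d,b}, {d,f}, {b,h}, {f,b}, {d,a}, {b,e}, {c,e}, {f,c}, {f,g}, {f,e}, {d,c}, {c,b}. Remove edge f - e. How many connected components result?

1

f and e are still connected via f-c-e, so the component count stays at 1.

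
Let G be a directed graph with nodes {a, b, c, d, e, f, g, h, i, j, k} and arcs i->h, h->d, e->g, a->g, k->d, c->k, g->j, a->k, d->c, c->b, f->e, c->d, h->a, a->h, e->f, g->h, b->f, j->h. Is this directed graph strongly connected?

No

There is no directed path from d to i, so the graph is not strongly connected.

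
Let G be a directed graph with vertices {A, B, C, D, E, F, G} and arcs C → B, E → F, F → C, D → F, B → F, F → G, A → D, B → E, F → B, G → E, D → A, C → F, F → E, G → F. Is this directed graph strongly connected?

There is no directed path from E to A, so the graph is not strongly connected.

No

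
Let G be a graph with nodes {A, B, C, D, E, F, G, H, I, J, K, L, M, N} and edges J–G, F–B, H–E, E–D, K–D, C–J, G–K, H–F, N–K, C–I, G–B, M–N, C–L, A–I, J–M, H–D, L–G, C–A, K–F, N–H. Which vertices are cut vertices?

Removing C increases the component count from 1 to 2, so C is a cut vertex.
By contrast removing J leaves 1 component; it is not a cut vertex. No other vertex is a cut vertex either.

C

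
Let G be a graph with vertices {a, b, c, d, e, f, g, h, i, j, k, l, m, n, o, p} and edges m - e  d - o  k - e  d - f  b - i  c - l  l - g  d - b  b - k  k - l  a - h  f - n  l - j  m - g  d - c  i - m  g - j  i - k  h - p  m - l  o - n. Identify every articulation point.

Removing d increases the component count from 2 to 3, so d is a cut vertex.
Removing h increases the component count from 2 to 3, so h is a cut vertex.
By contrast removing a leaves 2 components; it is not a cut vertex. No other vertex is a cut vertex either.

d, h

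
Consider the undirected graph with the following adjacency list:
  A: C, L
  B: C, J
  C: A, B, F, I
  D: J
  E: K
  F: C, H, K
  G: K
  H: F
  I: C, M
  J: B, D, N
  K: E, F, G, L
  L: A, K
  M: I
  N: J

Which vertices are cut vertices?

Removing B increases the component count from 1 to 2, so B is a cut vertex.
Removing C increases the component count from 1 to 3, so C is a cut vertex.
Removing F increases the component count from 1 to 2, so F is a cut vertex.
Likewise I, J, K are cut vertices.
By contrast removing E leaves 1 component; it is not a cut vertex. No other vertex is a cut vertex either.

B, C, F, I, J, K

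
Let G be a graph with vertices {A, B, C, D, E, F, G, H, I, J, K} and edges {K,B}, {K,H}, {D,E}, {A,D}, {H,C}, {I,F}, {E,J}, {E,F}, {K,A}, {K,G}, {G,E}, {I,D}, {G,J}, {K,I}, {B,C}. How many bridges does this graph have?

0

The edges on the cycle K-A-D-I-K are not bridges since each lies on that cycle.
Every edge lies on some cycle, so there are no bridges.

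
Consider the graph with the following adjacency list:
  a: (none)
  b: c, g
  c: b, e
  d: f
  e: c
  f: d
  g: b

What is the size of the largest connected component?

4

a is isolated — a component by itself.
Starting from d we can reach d, f. That is one component of size 2.
Starting from b we can reach b, c, e, g. That is one component of size 4.
The largest has 4 vertices.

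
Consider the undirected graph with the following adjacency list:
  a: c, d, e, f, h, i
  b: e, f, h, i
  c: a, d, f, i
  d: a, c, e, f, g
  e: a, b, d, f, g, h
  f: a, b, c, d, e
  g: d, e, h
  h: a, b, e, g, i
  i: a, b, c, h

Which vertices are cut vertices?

none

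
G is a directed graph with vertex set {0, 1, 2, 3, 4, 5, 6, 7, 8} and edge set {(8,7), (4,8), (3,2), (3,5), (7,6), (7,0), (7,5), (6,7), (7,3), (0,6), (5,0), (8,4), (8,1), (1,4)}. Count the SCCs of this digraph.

{0, 3, 5, 6, 7} are all mutually reachable — one SCC of size 5.
{1, 4, 8} are all mutually reachable — one SCC of size 3.
{2} is an SCC by itself.
That gives 3 strongly connected components.

3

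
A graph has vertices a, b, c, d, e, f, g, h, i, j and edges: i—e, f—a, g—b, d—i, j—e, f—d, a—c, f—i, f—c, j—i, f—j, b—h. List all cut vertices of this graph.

b, f

Removing b increases the component count from 2 to 3, so b is a cut vertex.
Removing f increases the component count from 2 to 3, so f is a cut vertex.
By contrast removing e leaves 2 components; it is not a cut vertex. No other vertex is a cut vertex either.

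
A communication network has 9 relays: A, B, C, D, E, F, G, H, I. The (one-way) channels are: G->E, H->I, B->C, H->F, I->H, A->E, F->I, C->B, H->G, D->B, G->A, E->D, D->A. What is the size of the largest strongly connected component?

{F, H, I} are all mutually reachable — one SCC of size 3.
{A, D, E} are all mutually reachable — one SCC of size 3.
{B, C} are all mutually reachable — one SCC of size 2.
{G} is an SCC by itself.
The largest has 3 vertices.

3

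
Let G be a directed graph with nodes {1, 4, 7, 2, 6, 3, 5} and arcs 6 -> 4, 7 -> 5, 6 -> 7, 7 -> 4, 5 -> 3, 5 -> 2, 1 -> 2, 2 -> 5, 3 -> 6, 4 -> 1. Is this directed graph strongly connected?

Yes

From 5 we can reach every vertex (1, 2, 3, 4, 5, 6, 7), and every vertex can reach 5 (1, 2, 3, 4, 5, 6, 7). So the whole graph is one strongly connected component.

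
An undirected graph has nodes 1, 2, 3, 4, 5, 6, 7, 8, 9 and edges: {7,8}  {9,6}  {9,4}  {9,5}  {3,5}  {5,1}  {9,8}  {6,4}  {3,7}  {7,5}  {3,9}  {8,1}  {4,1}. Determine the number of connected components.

2 is isolated — a component by itself.
Starting from 1 we can reach 1, 3, 4, 5, 6, 7, 8, 9. That is one component of size 8.
Total: 2 components.

2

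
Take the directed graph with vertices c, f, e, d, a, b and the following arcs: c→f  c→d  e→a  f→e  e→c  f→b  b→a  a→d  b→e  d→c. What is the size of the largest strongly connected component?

{a, b, c, d, e, f} are all mutually reachable — one SCC of size 6.
The largest has 6 vertices.

6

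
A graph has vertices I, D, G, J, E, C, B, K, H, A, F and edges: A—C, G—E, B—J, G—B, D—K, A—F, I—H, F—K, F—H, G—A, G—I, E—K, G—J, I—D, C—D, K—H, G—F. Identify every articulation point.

G

Removing G increases the component count from 1 to 2, so G is a cut vertex.
By contrast removing B leaves 1 component; it is not a cut vertex. No other vertex is a cut vertex either.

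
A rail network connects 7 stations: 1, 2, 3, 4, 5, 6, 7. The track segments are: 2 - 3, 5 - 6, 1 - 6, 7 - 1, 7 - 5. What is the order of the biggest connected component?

4

4 is isolated — a component by itself.
Starting from 2 we can reach 2, 3. That is one component of size 2.
Starting from 1 we can reach 1, 5, 6, 7. That is one component of size 4.
The largest has 4 vertices.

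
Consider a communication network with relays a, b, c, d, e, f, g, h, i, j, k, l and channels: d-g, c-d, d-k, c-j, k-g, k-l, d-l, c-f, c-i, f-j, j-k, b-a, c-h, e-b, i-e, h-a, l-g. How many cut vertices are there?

1

Removing c increases the component count from 1 to 2, so c is a cut vertex.
By contrast removing e leaves 1 component; it is not a cut vertex. No other vertex is a cut vertex either.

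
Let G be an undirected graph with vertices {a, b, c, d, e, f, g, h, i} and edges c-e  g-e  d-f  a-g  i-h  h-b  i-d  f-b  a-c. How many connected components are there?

2

Starting from a we can reach a, c, e, g. That is one component of size 4.
Starting from b we can reach b, d, f, h, i. That is one component of size 5.
Total: 2 components.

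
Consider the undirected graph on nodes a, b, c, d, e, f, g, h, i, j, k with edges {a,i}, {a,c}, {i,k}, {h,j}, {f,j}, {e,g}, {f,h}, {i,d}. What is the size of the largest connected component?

b is isolated — a component by itself.
Starting from e we can reach e, g. That is one component of size 2.
Starting from f we can reach f, h, j. That is one component of size 3.
Starting from a we can reach a, c, d, i, k. That is one component of size 5.
The largest has 5 vertices.

5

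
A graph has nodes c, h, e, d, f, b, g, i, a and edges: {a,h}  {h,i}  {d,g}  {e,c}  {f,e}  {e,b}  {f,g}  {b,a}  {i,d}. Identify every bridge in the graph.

The edges on the cycle f-e-b-a-h-i-d-g-f are not bridges since each lies on that cycle.
But removing c–e disconnects c from e — this is a bridge.

c-e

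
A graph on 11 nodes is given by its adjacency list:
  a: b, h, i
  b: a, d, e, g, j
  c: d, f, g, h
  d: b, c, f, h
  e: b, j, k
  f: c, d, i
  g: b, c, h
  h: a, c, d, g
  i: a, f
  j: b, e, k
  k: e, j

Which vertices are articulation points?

b

Removing b increases the component count from 1 to 2, so b is a cut vertex.
By contrast removing e leaves 1 component; it is not a cut vertex. No other vertex is a cut vertex either.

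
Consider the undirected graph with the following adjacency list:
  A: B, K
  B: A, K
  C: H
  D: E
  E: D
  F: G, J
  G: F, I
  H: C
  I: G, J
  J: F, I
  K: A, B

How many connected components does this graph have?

Starting from C we can reach C, H. That is one component of size 2.
Starting from D we can reach D, E. That is one component of size 2.
Starting from A we can reach A, B, K. That is one component of size 3.
Starting from F we can reach F, G, I, J. That is one component of size 4.
Total: 4 components.

4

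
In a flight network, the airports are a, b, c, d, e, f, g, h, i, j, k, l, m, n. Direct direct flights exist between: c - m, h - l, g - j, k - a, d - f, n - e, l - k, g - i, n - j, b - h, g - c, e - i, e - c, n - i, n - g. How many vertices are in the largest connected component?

7

Starting from d we can reach d, f. That is one component of size 2.
Starting from a we can reach a, b, h, k, l. That is one component of size 5.
Starting from c we can reach c, e, g, i, j, m, n. That is one component of size 7.
The largest has 7 vertices.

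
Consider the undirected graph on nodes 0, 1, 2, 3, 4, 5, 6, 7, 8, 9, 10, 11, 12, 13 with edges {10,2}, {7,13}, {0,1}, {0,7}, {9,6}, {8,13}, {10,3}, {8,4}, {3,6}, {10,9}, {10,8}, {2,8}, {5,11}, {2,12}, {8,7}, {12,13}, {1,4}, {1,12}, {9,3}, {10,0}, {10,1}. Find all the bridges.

11-5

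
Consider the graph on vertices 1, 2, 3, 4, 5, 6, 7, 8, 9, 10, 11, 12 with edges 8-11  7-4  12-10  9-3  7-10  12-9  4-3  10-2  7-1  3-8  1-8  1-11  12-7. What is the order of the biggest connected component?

10

5 is isolated — a component by itself.
6 is isolated — a component by itself.
Starting from 1 we can reach 1, 2, 3, 4, 7, 8, 9, 10, 11, 12. That is one component of size 10.
The largest has 10 vertices.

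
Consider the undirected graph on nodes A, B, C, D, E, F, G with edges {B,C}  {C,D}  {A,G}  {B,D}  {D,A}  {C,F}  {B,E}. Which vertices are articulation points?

Removing A increases the component count from 1 to 2, so A is a cut vertex.
Removing B increases the component count from 1 to 2, so B is a cut vertex.
Removing C increases the component count from 1 to 2, so C is a cut vertex.
Likewise D is a cut vertex.
By contrast removing G leaves 1 component; it is not a cut vertex. No other vertex is a cut vertex either.

A, B, C, D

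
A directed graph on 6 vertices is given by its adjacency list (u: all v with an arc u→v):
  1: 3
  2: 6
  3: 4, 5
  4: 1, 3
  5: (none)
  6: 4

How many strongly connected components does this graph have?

{1, 3, 4} are all mutually reachable — one SCC of size 3.
{2} is an SCC by itself.
{5} is an SCC by itself.
{6} is an SCC by itself.
That gives 4 strongly connected components.

4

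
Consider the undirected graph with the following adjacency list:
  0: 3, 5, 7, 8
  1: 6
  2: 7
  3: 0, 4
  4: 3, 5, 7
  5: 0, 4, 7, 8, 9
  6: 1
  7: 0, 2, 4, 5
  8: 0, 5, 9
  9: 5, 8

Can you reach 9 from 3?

Yes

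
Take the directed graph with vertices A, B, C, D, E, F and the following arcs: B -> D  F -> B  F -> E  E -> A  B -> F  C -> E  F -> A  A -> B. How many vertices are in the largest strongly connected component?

4

{A, B, E, F} are all mutually reachable — one SCC of size 4.
{D} is an SCC by itself.
{C} is an SCC by itself.
The largest has 4 vertices.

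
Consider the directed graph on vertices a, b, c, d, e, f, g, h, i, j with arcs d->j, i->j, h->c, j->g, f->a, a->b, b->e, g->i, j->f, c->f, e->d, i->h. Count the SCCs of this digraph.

1

{a, b, c, d, e, f, g, h, i, j} are all mutually reachable — one SCC of size 10.
That gives 1 strongly connected component.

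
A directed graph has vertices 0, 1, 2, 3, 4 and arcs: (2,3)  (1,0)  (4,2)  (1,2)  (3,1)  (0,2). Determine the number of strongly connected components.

2

{0, 1, 2, 3} are all mutually reachable — one SCC of size 4.
{4} is an SCC by itself.
That gives 2 strongly connected components.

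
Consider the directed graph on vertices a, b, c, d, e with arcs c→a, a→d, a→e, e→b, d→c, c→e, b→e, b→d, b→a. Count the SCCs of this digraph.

1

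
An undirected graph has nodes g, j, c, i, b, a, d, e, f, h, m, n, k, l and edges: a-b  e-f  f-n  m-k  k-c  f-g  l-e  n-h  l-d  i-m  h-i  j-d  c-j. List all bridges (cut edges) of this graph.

a-b, f-g

The edges on the cycle l-e-f-n-h-i-m-k-c-j-d-l are not bridges since each lies on that cycle.
But removing a-b disconnects a from b; removing f-g disconnects f from g — these are bridges.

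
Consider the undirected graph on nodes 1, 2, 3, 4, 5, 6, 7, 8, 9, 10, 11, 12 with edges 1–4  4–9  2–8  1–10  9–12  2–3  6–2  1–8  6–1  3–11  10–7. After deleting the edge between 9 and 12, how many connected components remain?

3

Before removal there are 2 components.
9–12 is a bridge — removing it separates 9's side from 12's side.
After removal: 3 components.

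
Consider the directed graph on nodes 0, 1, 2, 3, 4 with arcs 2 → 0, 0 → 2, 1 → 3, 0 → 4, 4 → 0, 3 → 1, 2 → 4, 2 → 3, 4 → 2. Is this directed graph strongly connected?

There is no directed path from 3 to 0, so the graph is not strongly connected.

No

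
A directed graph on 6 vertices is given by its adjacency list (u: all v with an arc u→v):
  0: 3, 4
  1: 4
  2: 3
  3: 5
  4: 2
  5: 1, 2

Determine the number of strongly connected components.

{1, 2, 3, 4, 5} are all mutually reachable — one SCC of size 5.
{0} is an SCC by itself.
That gives 2 strongly connected components.

2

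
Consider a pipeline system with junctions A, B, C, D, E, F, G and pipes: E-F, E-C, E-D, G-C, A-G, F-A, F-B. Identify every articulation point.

E, F

Removing E increases the component count from 1 to 2, so E is a cut vertex.
Removing F increases the component count from 1 to 2, so F is a cut vertex.
By contrast removing D leaves 1 component; it is not a cut vertex. No other vertex is a cut vertex either.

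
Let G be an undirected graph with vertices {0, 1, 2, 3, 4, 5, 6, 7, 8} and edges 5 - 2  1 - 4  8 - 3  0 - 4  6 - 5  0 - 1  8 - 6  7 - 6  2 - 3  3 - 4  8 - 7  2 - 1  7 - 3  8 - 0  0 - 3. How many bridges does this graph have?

0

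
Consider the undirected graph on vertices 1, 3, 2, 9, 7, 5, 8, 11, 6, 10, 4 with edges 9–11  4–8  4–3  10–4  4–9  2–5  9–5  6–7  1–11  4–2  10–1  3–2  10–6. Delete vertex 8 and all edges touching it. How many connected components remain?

With 8 gone, the remaining components are: {1, 2, 3, 4, 5, 6, 7, 9, 10, 11}.
That is 1 component.

1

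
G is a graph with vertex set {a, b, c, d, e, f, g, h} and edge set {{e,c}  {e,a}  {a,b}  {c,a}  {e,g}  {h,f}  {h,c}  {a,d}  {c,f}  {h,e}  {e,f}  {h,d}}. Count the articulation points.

2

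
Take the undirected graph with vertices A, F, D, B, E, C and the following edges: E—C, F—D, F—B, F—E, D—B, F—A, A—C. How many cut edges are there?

The edges on the cycle F-D-B-F are not bridges since each lies on that cycle.
Every edge lies on some cycle, so there are no bridges.

0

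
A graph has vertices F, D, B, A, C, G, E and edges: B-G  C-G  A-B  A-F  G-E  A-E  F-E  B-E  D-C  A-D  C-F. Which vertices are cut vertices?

Removing D, for instance, still leaves 1 component. No single vertex removal increases the component count — the graph has no articulation points.

none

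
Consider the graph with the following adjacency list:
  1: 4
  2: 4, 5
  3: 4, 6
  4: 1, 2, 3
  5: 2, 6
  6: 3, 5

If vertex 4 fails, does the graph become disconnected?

Deleting 4 raises the number of components from 1 to 2, so 4 is a cut vertex.

Yes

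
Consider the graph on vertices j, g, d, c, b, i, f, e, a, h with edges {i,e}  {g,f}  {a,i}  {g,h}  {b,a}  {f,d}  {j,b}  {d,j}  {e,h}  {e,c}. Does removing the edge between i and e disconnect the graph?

No

After removing i—e, the path i-a-b-j-d-f-g-h-e still connects them, so the edge is not a bridge.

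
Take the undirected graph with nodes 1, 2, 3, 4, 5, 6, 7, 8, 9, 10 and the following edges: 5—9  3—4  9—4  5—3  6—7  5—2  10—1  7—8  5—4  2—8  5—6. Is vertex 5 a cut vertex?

Deleting 5 raises the number of components from 2 to 3, so 5 is a cut vertex.

Yes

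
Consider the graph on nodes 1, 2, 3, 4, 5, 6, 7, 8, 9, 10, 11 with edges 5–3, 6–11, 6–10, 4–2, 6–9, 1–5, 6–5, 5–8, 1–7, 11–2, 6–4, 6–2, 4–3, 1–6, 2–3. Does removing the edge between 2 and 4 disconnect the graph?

No

After removing 2–4, the path 2-6-4 still connects them, so the edge is not a bridge.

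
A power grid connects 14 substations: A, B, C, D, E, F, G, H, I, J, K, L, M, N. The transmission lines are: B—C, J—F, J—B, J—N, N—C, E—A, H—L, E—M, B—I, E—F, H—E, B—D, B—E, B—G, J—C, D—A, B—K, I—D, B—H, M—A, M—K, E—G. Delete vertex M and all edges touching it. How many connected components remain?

1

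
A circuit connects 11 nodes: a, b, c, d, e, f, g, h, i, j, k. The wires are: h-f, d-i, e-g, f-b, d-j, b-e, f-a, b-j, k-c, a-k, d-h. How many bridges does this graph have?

6

The edges on the cycle d-h-f-b-j-d are not bridges since each lies on that cycle.
But removing g-e disconnects g from e; removing f-a disconnects f from a; removing b-e disconnects b from e; removing k-c disconnects k from c — these are bridges.
In total 6 edges are bridges.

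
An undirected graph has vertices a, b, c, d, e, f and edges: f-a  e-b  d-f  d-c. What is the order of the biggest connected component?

4

Starting from b we can reach b, e. That is one component of size 2.
Starting from a we can reach a, c, d, f. That is one component of size 4.
The largest has 4 vertices.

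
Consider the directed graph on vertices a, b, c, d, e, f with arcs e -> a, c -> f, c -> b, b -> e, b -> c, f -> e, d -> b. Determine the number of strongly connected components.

5

{b, c} are all mutually reachable — one SCC of size 2.
{d} is an SCC by itself.
{f} is an SCC by itself.
{e} is an SCC by itself.
{a} is an SCC by itself.
That gives 5 strongly connected components.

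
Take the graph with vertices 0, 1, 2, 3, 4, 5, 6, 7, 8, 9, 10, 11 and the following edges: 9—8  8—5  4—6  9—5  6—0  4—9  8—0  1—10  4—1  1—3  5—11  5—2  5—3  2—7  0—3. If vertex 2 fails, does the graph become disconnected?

Deleting 2 raises the number of components from 1 to 2, so 2 is a cut vertex.

Yes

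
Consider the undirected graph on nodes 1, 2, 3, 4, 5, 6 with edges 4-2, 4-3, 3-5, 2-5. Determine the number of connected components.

1 is isolated — a component by itself.
6 is isolated — a component by itself.
Starting from 2 we can reach 2, 3, 4, 5. That is one component of size 4.
Total: 3 components.

3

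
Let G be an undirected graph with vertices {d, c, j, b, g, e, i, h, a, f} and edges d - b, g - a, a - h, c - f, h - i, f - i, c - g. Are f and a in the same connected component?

From f we can reach a, c, f, g, h, i, which includes a.

Yes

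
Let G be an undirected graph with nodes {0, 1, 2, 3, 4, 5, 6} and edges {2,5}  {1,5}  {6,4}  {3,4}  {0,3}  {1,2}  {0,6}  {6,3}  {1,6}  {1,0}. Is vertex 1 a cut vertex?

Yes

Deleting 1 raises the number of components from 1 to 2, so 1 is a cut vertex.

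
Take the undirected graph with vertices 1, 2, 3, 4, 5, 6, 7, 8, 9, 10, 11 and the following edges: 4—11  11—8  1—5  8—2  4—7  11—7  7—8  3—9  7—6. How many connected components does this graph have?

10 is isolated — a component by itself.
Starting from 1 we can reach 1, 5. That is one component of size 2.
Starting from 3 we can reach 3, 9. That is one component of size 2.
Starting from 2 we can reach 2, 4, 6, 7, 8, 11. That is one component of size 6.
Total: 4 components.

4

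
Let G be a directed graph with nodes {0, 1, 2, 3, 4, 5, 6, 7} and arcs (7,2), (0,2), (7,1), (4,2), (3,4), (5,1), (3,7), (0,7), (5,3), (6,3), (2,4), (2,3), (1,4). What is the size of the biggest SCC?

5

{1, 2, 3, 4, 7} are all mutually reachable — one SCC of size 5.
{6} is an SCC by itself.
{5} is an SCC by itself.
{0} is an SCC by itself.
The largest has 5 vertices.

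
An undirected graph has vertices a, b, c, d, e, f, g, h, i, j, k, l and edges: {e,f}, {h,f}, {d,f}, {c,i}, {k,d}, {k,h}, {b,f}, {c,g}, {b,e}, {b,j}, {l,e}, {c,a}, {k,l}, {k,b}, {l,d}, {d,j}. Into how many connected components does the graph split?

2

Starting from a we can reach a, c, g, i. That is one component of size 4.
Starting from b we can reach b, d, e, f, h, j, k, l. That is one component of size 8.
Total: 2 components.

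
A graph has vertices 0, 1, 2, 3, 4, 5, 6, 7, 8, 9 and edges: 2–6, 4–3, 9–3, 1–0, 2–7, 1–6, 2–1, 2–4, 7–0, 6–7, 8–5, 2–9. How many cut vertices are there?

1

Removing 2 increases the component count from 2 to 3, so 2 is a cut vertex.
By contrast removing 9 leaves 2 components; it is not a cut vertex. No other vertex is a cut vertex either.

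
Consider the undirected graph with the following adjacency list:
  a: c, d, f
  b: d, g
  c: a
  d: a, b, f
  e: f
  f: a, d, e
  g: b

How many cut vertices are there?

4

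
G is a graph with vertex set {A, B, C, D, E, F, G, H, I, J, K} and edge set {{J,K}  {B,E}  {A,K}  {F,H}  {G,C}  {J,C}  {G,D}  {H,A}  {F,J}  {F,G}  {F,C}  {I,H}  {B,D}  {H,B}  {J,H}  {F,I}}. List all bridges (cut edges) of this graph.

The edges on the cycle F-I-H-B-D-G-F are not bridges since each lies on that cycle.
But removing B—E disconnects B from E — this is a bridge.

B-E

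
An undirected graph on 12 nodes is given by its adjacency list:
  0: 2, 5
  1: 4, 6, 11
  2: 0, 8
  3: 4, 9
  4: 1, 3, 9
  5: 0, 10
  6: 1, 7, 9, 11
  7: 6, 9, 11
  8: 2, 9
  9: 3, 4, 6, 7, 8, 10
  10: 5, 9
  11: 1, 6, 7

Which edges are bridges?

none

The edges on the cycle 9-10-5-0-2-8-9 are not bridges since each lies on that cycle.
Every edge lies on some cycle, so there are no bridges.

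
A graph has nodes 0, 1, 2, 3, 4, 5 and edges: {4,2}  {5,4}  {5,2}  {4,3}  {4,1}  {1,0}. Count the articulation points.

2

Removing 1 increases the component count from 1 to 2, so 1 is a cut vertex.
Removing 4 increases the component count from 1 to 3, so 4 is a cut vertex.
By contrast removing 0 leaves 1 component; it is not a cut vertex. No other vertex is a cut vertex either.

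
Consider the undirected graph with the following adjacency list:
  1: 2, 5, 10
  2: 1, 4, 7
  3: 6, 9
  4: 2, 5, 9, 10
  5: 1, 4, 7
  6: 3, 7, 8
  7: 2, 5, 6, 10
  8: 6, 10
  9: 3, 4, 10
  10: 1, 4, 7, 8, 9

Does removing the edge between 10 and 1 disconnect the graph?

After removing 10-1, the path 10-4-2-1 still connects them, so the edge is not a bridge.

No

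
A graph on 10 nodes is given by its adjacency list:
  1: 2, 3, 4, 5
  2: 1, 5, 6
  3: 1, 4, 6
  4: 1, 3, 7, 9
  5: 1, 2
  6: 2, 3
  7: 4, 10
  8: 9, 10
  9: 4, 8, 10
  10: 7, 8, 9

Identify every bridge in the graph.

The edges on the cycle 9-8-10-9 are not bridges since each lies on that cycle.
Every edge lies on some cycle, so there are no bridges.

none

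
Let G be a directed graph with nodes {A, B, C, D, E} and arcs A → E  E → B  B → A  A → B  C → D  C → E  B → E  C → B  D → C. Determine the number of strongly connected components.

{A, B, E} are all mutually reachable — one SCC of size 3.
{C, D} are all mutually reachable — one SCC of size 2.
That gives 2 strongly connected components.

2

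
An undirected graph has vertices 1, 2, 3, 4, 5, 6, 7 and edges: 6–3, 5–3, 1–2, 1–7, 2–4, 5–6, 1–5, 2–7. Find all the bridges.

The edges on the cycle 1-2-7-1 are not bridges since each lies on that cycle.
But removing 4–2 disconnects 4 from 2; removing 1–5 disconnects 1 from 5 — these are bridges.

1-5, 2-4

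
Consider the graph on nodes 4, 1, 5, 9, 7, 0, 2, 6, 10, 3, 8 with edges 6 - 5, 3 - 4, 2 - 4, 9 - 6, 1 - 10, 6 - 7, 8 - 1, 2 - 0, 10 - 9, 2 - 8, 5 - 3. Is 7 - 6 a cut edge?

Yes

Removing 7 - 6 leaves no path between 7 and 6: the component count goes from 1 to 2. So it is a bridge.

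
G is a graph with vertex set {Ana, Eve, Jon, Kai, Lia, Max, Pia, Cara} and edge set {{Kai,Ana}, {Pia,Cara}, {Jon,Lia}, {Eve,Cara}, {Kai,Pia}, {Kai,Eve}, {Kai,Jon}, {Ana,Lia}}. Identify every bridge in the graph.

none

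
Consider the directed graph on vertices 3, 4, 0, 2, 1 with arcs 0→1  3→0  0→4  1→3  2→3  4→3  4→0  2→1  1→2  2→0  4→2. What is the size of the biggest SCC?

5

{0, 1, 2, 3, 4} are all mutually reachable — one SCC of size 5.
The largest has 5 vertices.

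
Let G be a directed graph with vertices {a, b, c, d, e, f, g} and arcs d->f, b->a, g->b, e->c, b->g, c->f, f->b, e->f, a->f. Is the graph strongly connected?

No

There is no directed path from a to e, so the graph is not strongly connected.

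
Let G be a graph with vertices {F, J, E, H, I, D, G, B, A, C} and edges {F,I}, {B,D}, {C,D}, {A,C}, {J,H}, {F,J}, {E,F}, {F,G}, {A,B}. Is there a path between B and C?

From B we can reach A, B, C, D, which includes C.

Yes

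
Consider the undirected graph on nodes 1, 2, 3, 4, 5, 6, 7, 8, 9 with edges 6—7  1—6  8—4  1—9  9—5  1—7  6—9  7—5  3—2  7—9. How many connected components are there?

3

Starting from 2 we can reach 2, 3. That is one component of size 2.
Starting from 4 we can reach 4, 8. That is one component of size 2.
Starting from 1 we can reach 1, 5, 6, 7, 9. That is one component of size 5.
Total: 3 components.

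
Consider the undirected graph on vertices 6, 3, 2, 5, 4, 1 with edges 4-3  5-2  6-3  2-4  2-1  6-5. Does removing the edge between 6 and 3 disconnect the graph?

No

After removing 6-3, the path 6-5-2-4-3 still connects them, so the edge is not a bridge.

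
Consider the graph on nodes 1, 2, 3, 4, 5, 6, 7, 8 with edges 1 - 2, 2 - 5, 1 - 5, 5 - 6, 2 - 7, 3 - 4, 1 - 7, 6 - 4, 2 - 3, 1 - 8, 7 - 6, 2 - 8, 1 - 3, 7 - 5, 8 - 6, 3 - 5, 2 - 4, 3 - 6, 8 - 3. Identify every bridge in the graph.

none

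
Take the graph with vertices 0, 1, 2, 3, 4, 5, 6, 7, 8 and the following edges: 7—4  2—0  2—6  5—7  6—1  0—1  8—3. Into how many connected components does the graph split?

3

Starting from 3 we can reach 3, 8. That is one component of size 2.
Starting from 4 we can reach 4, 5, 7. That is one component of size 3.
Starting from 0 we can reach 0, 1, 2, 6. That is one component of size 4.
Total: 3 components.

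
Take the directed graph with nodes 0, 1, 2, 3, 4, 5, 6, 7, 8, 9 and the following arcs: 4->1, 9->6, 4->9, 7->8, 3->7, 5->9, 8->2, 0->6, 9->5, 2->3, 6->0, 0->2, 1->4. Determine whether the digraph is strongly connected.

No

There is no directed path from 2 to 5, so the graph is not strongly connected.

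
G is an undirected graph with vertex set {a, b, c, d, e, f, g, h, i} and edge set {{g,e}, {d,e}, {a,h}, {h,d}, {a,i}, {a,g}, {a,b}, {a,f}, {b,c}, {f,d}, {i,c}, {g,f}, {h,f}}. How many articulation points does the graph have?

1

Removing a increases the component count from 1 to 2, so a is a cut vertex.
By contrast removing d leaves 1 component; it is not a cut vertex. No other vertex is a cut vertex either.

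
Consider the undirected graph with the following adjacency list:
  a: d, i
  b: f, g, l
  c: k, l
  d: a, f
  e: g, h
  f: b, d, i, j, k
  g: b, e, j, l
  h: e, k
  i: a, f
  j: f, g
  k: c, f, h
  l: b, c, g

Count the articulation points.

Removing f increases the component count from 1 to 2, so f is a cut vertex.
By contrast removing g leaves 1 component; it is not a cut vertex. No other vertex is a cut vertex either.

1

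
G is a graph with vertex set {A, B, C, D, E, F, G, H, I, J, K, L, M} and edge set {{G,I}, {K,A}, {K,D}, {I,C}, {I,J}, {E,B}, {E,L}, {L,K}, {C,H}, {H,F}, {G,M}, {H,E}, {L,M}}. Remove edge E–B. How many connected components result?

Before removal there is 1 component.
E–B is a bridge — removing it separates E's side from B's side.
After removal: 2 components.

2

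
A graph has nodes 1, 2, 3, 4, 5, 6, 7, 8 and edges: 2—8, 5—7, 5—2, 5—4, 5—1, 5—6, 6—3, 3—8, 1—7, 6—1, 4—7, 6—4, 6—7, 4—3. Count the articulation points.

Removing 4, for instance, still leaves 1 component. No single vertex removal increases the component count — the graph has no articulation points.

0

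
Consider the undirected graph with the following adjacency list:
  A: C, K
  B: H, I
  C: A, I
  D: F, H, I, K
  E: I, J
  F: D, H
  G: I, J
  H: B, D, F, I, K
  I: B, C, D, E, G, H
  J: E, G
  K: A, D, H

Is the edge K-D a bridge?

After removing K-D, the path K-H-D still connects them, so the edge is not a bridge.

No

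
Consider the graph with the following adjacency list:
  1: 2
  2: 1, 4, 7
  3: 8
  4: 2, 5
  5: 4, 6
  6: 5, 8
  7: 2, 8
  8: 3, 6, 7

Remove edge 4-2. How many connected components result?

1

4 and 2 are still connected via 4-5-6-8-7-2, so the component count stays at 1.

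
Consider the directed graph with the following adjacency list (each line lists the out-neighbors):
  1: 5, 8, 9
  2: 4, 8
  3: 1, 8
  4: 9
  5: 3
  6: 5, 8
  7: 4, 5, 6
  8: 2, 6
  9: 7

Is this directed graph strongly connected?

Yes

From 4 we can reach every vertex (1, 2, 3, 4, 5, 6, 7, 8, 9), and every vertex can reach 4 (1, 2, 3, 4, 5, 6, 7, 8, 9). So the whole graph is one strongly connected component.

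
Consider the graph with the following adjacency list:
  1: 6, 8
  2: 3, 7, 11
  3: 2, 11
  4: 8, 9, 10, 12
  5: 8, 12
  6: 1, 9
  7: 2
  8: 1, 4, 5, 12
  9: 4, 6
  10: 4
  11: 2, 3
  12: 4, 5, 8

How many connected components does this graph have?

Starting from 2 we can reach 2, 3, 7, 11. That is one component of size 4.
Starting from 1 we can reach 1, 4, 5, 6, 8, 9, 10, 12. That is one component of size 8.
Total: 2 components.

2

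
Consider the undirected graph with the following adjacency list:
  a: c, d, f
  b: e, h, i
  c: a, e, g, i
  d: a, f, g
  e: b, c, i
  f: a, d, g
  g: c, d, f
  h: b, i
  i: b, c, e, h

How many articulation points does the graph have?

Removing c increases the component count from 1 to 2, so c is a cut vertex.
By contrast removing b leaves 1 component; it is not a cut vertex. No other vertex is a cut vertex either.

1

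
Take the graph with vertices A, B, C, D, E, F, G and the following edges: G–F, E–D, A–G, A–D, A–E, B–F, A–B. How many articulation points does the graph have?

Removing A increases the component count from 2 to 3, so A is a cut vertex.
By contrast removing F leaves 2 components; it is not a cut vertex. No other vertex is a cut vertex either.

1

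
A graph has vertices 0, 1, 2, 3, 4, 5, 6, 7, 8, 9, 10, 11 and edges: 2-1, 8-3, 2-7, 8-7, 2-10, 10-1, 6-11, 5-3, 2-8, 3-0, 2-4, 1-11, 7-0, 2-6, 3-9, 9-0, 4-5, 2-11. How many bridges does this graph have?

The edges on the cycle 2-6-11-2 are not bridges since each lies on that cycle.
Every edge lies on some cycle, so there are no bridges.

0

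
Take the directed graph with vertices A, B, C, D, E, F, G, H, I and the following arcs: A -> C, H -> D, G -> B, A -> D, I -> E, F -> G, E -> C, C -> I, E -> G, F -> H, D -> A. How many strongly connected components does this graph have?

6

{C, E, I} are all mutually reachable — one SCC of size 3.
{A, D} are all mutually reachable — one SCC of size 2.
{F} is an SCC by itself.
{G} is an SCC by itself.
{B} is an SCC by itself.
(and 1 more singleton SCC)
That gives 6 strongly connected components.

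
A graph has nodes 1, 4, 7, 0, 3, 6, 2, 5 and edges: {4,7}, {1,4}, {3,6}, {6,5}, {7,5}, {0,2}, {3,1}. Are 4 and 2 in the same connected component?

The component containing 4 is {1, 3, 4, 5, 6, 7}, and 2 is not in it.

No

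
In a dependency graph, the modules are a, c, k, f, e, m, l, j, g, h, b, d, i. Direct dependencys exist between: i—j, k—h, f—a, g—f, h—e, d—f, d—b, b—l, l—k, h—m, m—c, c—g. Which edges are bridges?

The edges on the cycle d-b-l-k-h-m-c-g-f-d are not bridges since each lies on that cycle.
But removing e—h disconnects e from h; removing i—j disconnects i from j; removing f—a disconnects f from a — these are bridges.

a-f, e-h, i-j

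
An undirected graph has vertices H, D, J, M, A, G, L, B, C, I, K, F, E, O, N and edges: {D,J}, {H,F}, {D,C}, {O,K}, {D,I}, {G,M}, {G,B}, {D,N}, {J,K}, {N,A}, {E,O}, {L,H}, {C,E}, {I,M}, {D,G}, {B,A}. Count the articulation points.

Removing D increases the component count from 2 to 3, so D is a cut vertex.
Removing H increases the component count from 2 to 3, so H is a cut vertex.
By contrast removing C leaves 2 components; it is not a cut vertex. No other vertex is a cut vertex either.

2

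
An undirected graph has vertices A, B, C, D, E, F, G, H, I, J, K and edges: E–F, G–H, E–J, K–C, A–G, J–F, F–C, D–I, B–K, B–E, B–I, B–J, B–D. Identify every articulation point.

B, G

Removing B increases the component count from 2 to 3, so B is a cut vertex.
Removing G increases the component count from 2 to 3, so G is a cut vertex.
By contrast removing F leaves 2 components; it is not a cut vertex. No other vertex is a cut vertex either.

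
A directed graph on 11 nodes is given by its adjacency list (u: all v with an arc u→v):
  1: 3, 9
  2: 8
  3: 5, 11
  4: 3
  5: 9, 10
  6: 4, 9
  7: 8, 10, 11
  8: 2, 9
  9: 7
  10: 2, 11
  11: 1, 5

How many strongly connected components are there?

3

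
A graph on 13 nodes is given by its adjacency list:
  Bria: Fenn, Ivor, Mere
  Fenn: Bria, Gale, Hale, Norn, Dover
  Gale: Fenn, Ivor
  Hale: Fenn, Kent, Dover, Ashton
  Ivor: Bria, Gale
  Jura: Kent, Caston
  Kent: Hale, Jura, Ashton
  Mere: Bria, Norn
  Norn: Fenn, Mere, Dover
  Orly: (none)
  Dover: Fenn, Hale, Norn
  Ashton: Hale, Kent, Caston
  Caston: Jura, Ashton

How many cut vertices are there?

1

Removing Hale increases the component count from 2 to 3, so Hale is a cut vertex.
By contrast removing Jura leaves 2 components; it is not a cut vertex. No other vertex is a cut vertex either.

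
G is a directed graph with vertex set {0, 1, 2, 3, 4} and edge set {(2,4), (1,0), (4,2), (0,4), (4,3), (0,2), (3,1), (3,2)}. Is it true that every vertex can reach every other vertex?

From 4 we can reach every vertex (0, 1, 2, 3, 4), and every vertex can reach 4 (0, 1, 2, 3, 4). So the whole graph is one strongly connected component.

Yes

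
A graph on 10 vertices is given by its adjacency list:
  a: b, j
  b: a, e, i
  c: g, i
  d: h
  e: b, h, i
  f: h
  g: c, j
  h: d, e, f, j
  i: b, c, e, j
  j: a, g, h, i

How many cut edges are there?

2

The edges on the cycle h-e-b-i-c-g-j-h are not bridges since each lies on that cycle.
But removing h-d disconnects h from d; removing h-f disconnects h from f — these are bridges.
That makes 2 bridges.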